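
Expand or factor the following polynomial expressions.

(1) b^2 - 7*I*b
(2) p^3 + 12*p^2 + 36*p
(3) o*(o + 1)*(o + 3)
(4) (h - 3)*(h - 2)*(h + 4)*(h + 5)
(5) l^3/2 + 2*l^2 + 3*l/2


(1) = b*(b - 7*I)
(2) = p*(p + 6)^2
(3) = o^3 + 4*o^2 + 3*o
(4) = h^4 + 4*h^3 - 19*h^2 - 46*h + 120
(5) = l*(l/2 + 1/2)*(l + 3)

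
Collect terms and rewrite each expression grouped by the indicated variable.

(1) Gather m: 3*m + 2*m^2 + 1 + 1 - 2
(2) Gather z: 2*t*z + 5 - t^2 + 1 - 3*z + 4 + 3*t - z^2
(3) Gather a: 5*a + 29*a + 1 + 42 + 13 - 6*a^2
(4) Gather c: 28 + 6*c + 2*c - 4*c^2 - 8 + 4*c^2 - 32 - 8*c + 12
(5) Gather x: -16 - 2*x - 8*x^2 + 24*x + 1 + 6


(1) = 2*m^2 + 3*m
(2) = -t^2 + 3*t - z^2 + z*(2*t - 3) + 10
(3) = -6*a^2 + 34*a + 56
(4) = 0
(5) = -8*x^2 + 22*x - 9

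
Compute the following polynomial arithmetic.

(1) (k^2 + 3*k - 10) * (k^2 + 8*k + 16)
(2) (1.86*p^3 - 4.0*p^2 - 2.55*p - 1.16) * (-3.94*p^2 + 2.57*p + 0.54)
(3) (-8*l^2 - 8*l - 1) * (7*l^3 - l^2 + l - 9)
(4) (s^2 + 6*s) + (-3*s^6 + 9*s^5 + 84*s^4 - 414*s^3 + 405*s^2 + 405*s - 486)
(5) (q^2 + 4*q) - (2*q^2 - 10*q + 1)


(1) = k^4 + 11*k^3 + 30*k^2 - 32*k - 160
(2) = -7.3284*p^5 + 20.5402*p^4 + 0.7714*p^3 - 4.1431*p^2 - 4.3582*p - 0.6264
(3) = -56*l^5 - 48*l^4 - 7*l^3 + 65*l^2 + 71*l + 9
(4) = -3*s^6 + 9*s^5 + 84*s^4 - 414*s^3 + 406*s^2 + 411*s - 486
(5) = -q^2 + 14*q - 1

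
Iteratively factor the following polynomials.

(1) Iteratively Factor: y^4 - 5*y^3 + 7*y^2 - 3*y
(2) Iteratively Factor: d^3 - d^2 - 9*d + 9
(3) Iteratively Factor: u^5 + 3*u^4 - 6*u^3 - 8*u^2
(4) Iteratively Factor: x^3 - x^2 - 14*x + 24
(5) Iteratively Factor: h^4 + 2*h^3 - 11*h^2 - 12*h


(1) = (y - 3)*(y^3 - 2*y^2 + y) = (y - 3)*(y - 1)*(y^2 - y) = y*(y - 3)*(y - 1)*(y - 1)
(2) = (d - 1)*(d^2 - 9) = (d - 1)*(d + 3)*(d - 3)
(3) = (u)*(u^4 + 3*u^3 - 6*u^2 - 8*u) = u*(u - 2)*(u^3 + 5*u^2 + 4*u) = u^2*(u - 2)*(u^2 + 5*u + 4) = u^2*(u - 2)*(u + 1)*(u + 4)
(4) = (x - 2)*(x^2 + x - 12) = (x - 2)*(x + 4)*(x - 3)
(5) = (h + 4)*(h^3 - 2*h^2 - 3*h) = (h - 3)*(h + 4)*(h^2 + h) = h*(h - 3)*(h + 4)*(h + 1)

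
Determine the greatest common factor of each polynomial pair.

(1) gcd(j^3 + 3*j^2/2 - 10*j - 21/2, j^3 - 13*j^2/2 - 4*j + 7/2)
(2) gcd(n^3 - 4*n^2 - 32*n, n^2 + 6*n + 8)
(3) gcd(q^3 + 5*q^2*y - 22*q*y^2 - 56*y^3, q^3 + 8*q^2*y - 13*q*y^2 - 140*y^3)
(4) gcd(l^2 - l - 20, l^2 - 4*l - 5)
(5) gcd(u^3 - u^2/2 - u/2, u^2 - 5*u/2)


(1) = gcd((j - 3)*(j + 1)*(j + 7/2), (j - 7)*(j - 1/2)*(j + 1)) = j + 1
(2) = n + 4
(3) = gcd((q - 4*y)*(q + 2*y)*(q + 7*y), (q - 4*y)*(q + 5*y)*(q + 7*y)) = -q^2 - 3*q*y + 28*y^2
(4) = gcd((l - 5)*(l + 4), (l - 5)*(l + 1)) = l - 5
(5) = gcd(u*(u - 1)*(u + 1/2), u*(u - 5/2)) = u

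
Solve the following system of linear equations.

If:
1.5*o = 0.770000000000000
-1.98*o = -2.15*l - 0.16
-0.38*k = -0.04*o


Then:
k = 0.05
l = 0.40
o = 0.51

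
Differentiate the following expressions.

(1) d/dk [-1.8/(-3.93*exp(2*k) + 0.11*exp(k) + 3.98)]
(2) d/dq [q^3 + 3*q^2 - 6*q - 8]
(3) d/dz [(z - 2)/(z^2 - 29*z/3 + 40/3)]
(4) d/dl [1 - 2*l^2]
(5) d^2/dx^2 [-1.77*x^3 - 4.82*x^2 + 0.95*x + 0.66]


(1) = (0.198 - 14.148*exp(k))*exp(k)/(-3.93*exp(2*k) + 0.11*exp(k) + 3.98)^2
(2) = 3*q^2 + 6*q - 6
(3) = 9*(-z^2 + 4*z - 6)/(9*z^4 - 174*z^3 + 1081*z^2 - 2320*z + 1600)
(4) = -4*l
(5) = -10.62*x - 9.64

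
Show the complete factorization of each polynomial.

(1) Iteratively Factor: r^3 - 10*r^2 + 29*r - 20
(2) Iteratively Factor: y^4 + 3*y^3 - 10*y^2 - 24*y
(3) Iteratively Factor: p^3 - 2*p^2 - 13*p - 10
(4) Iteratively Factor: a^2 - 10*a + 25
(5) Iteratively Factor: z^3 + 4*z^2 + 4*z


(1) = (r - 5)*(r^2 - 5*r + 4) = (r - 5)*(r - 1)*(r - 4)
(2) = (y - 3)*(y^3 + 6*y^2 + 8*y) = (y - 3)*(y + 4)*(y^2 + 2*y) = (y - 3)*(y + 2)*(y + 4)*(y)
(3) = (p - 5)*(p^2 + 3*p + 2) = (p - 5)*(p + 1)*(p + 2)
(4) = (a - 5)*(a - 5)
(5) = (z + 2)*(z^2 + 2*z) = (z + 2)^2*(z)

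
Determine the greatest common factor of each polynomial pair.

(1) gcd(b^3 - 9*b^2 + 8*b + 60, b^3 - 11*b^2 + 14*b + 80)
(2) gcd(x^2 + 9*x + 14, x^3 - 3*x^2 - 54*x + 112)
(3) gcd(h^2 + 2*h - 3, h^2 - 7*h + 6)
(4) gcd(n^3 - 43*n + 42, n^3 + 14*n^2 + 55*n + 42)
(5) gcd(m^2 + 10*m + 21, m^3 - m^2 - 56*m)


(1) = gcd((b - 6)*(b - 5)*(b + 2), (b - 8)*(b - 5)*(b + 2)) = b^2 - 3*b - 10
(2) = gcd((x + 2)*(x + 7), (x - 8)*(x - 2)*(x + 7)) = x + 7
(3) = h - 1
(4) = n + 7
(5) = gcd((m + 3)*(m + 7), m*(m - 8)*(m + 7)) = m + 7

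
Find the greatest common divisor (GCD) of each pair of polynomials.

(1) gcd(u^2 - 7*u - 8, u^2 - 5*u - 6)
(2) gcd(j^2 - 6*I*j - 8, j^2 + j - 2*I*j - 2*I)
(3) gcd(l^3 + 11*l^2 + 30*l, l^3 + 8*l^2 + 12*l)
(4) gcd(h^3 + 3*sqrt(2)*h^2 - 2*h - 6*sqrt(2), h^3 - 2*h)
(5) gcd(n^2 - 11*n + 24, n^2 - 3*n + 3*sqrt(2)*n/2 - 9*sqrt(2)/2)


(1) = gcd((u - 8)*(u + 1), (u - 6)*(u + 1)) = u + 1
(2) = gcd((j - 4*I)*(j - 2*I), (j + 1)*(j - 2*I)) = j - 2*I
(3) = gcd(l*(l + 5)*(l + 6), l*(l + 2)*(l + 6)) = l^2 + 6*l
(4) = gcd((h - sqrt(2))*(h + sqrt(2))*(h + 3*sqrt(2)), h*(h - sqrt(2))*(h + sqrt(2))) = h^2 - 2
(5) = n - 3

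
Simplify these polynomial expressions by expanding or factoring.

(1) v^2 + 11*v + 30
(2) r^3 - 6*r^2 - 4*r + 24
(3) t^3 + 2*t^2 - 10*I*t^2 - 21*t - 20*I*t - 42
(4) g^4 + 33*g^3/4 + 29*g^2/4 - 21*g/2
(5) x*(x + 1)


(1) = (v + 5)*(v + 6)
(2) = (r - 6)*(r - 2)*(r + 2)
(3) = (t + 2)*(t - 7*I)*(t - 3*I)
(4) = g*(g - 3/4)*(g + 2)*(g + 7)
(5) = x^2 + x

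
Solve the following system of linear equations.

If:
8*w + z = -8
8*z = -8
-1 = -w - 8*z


Then:
No Solution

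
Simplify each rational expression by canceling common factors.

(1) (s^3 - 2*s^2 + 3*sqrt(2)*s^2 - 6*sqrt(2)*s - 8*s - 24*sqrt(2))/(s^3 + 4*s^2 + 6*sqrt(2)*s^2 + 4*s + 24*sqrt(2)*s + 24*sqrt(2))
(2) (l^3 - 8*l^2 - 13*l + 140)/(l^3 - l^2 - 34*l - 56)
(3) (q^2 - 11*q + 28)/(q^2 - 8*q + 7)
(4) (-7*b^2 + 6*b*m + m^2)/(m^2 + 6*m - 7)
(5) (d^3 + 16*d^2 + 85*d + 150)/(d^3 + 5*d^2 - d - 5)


(1) = (s^2 + s*(-4 + 3*sqrt(2)) - 12*sqrt(2))/(s^2 + s*(2 + 6*sqrt(2)) + 12*sqrt(2))
(2) = (l - 5)/(l + 2)
(3) = (q - 4)/(q - 1)
(4) = (-7*b^2 + 6*b*m + m^2)/(m^2 + 6*m - 7)
(5) = (d^2 + 11*d + 30)/(d^2 - 1)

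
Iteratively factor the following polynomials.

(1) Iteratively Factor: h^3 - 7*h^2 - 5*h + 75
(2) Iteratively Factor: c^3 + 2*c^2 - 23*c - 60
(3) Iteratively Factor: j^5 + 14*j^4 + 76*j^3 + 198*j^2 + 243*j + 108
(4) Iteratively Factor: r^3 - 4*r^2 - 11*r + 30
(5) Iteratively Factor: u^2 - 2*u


(1) = (h - 5)*(h^2 - 2*h - 15) = (h - 5)^2*(h + 3)
(2) = (c + 4)*(c^2 - 2*c - 15) = (c + 3)*(c + 4)*(c - 5)
(3) = (j + 1)*(j^4 + 13*j^3 + 63*j^2 + 135*j + 108) = (j + 1)*(j + 3)*(j^3 + 10*j^2 + 33*j + 36) = (j + 1)*(j + 3)^2*(j^2 + 7*j + 12) = (j + 1)*(j + 3)^3*(j + 4)
(4) = (r - 5)*(r^2 + r - 6) = (r - 5)*(r + 3)*(r - 2)
(5) = (u)*(u - 2)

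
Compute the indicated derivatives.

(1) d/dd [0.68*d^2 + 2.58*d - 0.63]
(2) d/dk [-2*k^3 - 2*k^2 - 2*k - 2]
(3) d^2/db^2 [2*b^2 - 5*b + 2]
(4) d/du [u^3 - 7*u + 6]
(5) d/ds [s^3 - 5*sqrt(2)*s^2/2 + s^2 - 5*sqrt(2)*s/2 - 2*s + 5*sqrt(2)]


(1) = 1.36*d + 2.58
(2) = -6*k^2 - 4*k - 2
(3) = 4
(4) = 3*u^2 - 7
(5) = 3*s^2 - 5*sqrt(2)*s + 2*s - 5*sqrt(2)/2 - 2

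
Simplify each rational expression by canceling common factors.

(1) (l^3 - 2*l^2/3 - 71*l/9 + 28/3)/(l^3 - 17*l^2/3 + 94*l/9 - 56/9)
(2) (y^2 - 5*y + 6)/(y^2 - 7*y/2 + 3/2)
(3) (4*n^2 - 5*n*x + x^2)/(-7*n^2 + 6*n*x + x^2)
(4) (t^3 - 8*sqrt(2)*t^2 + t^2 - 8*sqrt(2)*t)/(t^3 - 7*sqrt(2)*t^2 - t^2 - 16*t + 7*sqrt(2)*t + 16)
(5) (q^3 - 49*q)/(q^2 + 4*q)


(1) = (l + 3)/(l - 2)
(2) = (2*y - 4)/(2*y - 1)
(3) = (-4*n + x)/(7*n + x)
(4) = (t^2 + t)/(t^2 + t*(-1 + sqrt(2)) - sqrt(2))
(5) = (q^2 - 49)/(q + 4)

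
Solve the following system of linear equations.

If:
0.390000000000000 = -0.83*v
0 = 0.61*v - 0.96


Then:
No Solution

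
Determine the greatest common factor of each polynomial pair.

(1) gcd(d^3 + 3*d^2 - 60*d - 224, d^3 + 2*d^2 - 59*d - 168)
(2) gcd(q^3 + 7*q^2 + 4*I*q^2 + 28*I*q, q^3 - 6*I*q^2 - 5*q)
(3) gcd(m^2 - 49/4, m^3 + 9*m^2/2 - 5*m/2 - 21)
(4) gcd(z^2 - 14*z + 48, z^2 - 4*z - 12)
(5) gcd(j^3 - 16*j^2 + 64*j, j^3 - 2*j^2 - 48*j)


(1) = gcd((d - 8)*(d + 4)*(d + 7), (d - 8)*(d + 3)*(d + 7)) = d^2 - d - 56
(2) = gcd(q*(q + 7)*(q + 4*I), q*(q - 5*I)*(q - I)) = q
(3) = gcd((m - 7/2)*(m + 7/2), (m - 2)*(m + 3)*(m + 7/2)) = m + 7/2
(4) = gcd((z - 8)*(z - 6), (z - 6)*(z + 2)) = z - 6
(5) = j^2 - 8*j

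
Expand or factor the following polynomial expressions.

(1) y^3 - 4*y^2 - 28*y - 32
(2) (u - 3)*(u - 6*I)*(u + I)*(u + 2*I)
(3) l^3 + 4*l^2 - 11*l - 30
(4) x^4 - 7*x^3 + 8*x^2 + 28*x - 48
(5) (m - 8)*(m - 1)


(1) = (y - 8)*(y + 2)^2
(2) = u^4 - 3*u^3 - 3*I*u^3 + 16*u^2 + 9*I*u^2 - 48*u + 12*I*u - 36*I
(3) = (l - 3)*(l + 2)*(l + 5)
(4) = (x - 4)*(x - 3)*(x - 2)*(x + 2)
(5) = m^2 - 9*m + 8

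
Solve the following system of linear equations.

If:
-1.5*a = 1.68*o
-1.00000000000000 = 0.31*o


Then:
a = 3.61
o = -3.23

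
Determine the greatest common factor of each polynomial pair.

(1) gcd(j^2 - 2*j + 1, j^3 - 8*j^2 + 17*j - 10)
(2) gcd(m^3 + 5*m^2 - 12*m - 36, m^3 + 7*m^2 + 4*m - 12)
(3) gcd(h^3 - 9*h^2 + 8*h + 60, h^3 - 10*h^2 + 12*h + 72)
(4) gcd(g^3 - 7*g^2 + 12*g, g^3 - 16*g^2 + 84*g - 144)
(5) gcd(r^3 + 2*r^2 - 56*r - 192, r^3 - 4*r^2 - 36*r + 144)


(1) = j - 1
(2) = m^2 + 8*m + 12
(3) = gcd((h - 6)*(h - 5)*(h + 2), (h - 6)^2*(h + 2)) = h^2 - 4*h - 12
(4) = gcd(g*(g - 4)*(g - 3), (g - 6)^2*(g - 4)) = g - 4
(5) = gcd((r - 8)*(r + 4)*(r + 6), (r - 6)*(r - 4)*(r + 6)) = r + 6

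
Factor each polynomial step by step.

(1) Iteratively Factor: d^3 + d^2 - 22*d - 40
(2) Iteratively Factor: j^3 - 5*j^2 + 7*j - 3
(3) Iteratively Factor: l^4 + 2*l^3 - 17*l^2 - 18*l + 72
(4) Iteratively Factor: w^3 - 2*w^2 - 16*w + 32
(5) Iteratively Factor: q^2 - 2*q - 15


(1) = (d + 4)*(d^2 - 3*d - 10) = (d + 2)*(d + 4)*(d - 5)
(2) = (j - 1)*(j^2 - 4*j + 3) = (j - 1)^2*(j - 3)
(3) = (l + 3)*(l^3 - l^2 - 14*l + 24) = (l - 2)*(l + 3)*(l^2 + l - 12) = (l - 3)*(l - 2)*(l + 3)*(l + 4)
(4) = (w - 4)*(w^2 + 2*w - 8) = (w - 4)*(w - 2)*(w + 4)
(5) = (q + 3)*(q - 5)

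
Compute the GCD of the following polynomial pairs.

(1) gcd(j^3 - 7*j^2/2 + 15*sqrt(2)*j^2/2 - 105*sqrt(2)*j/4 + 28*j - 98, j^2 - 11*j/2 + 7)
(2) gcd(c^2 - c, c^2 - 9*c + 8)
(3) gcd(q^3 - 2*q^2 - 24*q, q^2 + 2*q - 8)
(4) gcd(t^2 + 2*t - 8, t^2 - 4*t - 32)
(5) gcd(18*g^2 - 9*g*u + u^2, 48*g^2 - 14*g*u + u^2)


(1) = gcd((j - 7/2)*(j + 7*sqrt(2)/2)*(j + 4*sqrt(2)), (j - 7/2)*(j - 2)) = j - 7/2
(2) = gcd(c*(c - 1), (c - 8)*(c - 1)) = c - 1
(3) = gcd(q*(q - 6)*(q + 4), (q - 2)*(q + 4)) = q + 4
(4) = gcd((t - 2)*(t + 4), (t - 8)*(t + 4)) = t + 4
(5) = gcd((-6*g + u)*(-3*g + u), (-8*g + u)*(-6*g + u)) = -6*g + u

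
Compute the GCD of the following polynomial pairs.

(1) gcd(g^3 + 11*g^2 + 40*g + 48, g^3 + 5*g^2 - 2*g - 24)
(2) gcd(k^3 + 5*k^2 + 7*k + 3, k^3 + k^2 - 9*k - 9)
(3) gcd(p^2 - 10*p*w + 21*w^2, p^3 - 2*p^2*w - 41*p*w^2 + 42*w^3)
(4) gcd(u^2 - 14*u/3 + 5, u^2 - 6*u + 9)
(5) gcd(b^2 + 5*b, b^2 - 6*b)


(1) = gcd((g + 3)*(g + 4)^2, (g - 2)*(g + 3)*(g + 4)) = g^2 + 7*g + 12
(2) = k^2 + 4*k + 3
(3) = gcd((p - 7*w)*(p - 3*w), (p - 7*w)*(p - w)*(p + 6*w)) = p - 7*w
(4) = u - 3
(5) = gcd(b*(b + 5), b*(b - 6)) = b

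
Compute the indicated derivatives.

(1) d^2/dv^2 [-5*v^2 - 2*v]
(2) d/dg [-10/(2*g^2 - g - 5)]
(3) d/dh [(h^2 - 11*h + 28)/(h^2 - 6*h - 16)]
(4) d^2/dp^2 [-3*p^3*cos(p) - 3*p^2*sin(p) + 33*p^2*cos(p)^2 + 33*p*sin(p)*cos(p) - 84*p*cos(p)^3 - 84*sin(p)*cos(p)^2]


(1) = -10
(2) = 10*(4*g - 1)/(-2*g^2 + g + 5)^2
(3) = (5*h^2 - 88*h + 344)/(h^4 - 12*h^3 + 4*h^2 + 192*h + 256)
(4) = 3*p^3*cos(p) + 21*p^2*sin(p) - 66*p^2*cos(2*p) - 198*p*sin(2*p) + 33*p*cos(p) + 189*p*cos(3*p) + 141*sin(p) + 315*sin(3*p) + 99*cos(2*p) + 33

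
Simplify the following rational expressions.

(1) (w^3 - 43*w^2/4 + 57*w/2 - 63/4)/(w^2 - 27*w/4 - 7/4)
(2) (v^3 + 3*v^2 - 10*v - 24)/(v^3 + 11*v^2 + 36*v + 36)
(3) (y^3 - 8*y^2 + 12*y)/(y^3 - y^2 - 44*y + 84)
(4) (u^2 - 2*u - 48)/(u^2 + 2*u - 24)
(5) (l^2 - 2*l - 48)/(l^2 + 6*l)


(1) = (4*w^2 - 15*w + 9)/(4*w + 1)
(2) = (v^2 + v - 12)/(v^2 + 9*v + 18)
(3) = y/(y + 7)
(4) = (u - 8)/(u - 4)
(5) = (l - 8)/l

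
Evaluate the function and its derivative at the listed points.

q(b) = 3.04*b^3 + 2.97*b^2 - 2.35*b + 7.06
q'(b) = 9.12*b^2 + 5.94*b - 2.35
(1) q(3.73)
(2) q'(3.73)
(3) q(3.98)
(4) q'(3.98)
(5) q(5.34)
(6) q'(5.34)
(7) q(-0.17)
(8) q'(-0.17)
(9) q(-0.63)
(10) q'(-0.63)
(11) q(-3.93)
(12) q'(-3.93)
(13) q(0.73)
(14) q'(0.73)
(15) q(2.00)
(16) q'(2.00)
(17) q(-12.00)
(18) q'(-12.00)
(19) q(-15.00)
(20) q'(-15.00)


(1) = 197.38
(2) = 146.69
(3) = 236.41
(4) = 165.76
(5) = 542.11
(6) = 289.43
(7) = 7.53
(8) = -3.10
(9) = 8.96
(10) = -2.47
(11) = -122.36
(12) = 115.16
(13) = 8.11
(14) = 6.85
(15) = 38.56
(16) = 46.01
(17) = -4790.18
(18) = 1239.65
(19) = -9549.44
(20) = 1960.55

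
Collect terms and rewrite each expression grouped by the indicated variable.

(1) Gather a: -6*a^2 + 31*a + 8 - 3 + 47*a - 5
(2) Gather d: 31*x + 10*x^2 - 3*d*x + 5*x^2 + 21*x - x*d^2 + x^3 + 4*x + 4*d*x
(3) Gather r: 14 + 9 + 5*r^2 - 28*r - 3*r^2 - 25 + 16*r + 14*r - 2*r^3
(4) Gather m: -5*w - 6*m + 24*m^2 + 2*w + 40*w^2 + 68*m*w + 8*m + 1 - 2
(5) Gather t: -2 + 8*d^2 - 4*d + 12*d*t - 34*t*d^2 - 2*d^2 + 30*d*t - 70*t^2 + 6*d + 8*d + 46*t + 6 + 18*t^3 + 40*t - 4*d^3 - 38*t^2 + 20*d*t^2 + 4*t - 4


(1) = -6*a^2 + 78*a
(2) = -d^2*x + d*x + x^3 + 15*x^2 + 56*x
(3) = -2*r^3 + 2*r^2 + 2*r - 2
(4) = 24*m^2 + m*(68*w + 2) + 40*w^2 - 3*w - 1
(5) = -4*d^3 + 6*d^2 + 10*d + 18*t^3 + t^2*(20*d - 108) + t*(-34*d^2 + 42*d + 90)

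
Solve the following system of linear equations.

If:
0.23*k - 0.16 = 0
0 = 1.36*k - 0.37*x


Then:
k = 0.70
x = 2.56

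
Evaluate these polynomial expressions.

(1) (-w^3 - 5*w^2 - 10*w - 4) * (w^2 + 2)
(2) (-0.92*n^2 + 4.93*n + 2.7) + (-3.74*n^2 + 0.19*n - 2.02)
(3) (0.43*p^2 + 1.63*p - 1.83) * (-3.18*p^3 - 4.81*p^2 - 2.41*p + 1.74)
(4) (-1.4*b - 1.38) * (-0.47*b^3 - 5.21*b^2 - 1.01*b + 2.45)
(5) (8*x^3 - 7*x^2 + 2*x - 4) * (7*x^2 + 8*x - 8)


(1) = -w^5 - 5*w^4 - 12*w^3 - 14*w^2 - 20*w - 8
(2) = -4.66*n^2 + 5.12*n + 0.68
(3) = -1.3674*p^5 - 7.2517*p^4 - 3.0572*p^3 + 5.6222*p^2 + 7.2465*p - 3.1842
(4) = 0.658*b^4 + 7.9426*b^3 + 8.6038*b^2 - 2.0362*b - 3.381
(5) = 56*x^5 + 15*x^4 - 106*x^3 + 44*x^2 - 48*x + 32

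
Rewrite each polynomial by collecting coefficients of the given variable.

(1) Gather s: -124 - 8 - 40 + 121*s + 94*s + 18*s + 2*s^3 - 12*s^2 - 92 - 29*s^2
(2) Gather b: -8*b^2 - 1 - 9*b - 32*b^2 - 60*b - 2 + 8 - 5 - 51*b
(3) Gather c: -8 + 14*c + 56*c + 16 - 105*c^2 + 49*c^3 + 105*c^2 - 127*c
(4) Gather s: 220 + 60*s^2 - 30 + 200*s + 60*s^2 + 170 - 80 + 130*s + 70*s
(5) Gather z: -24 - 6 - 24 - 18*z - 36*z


(1) = 2*s^3 - 41*s^2 + 233*s - 264
(2) = -40*b^2 - 120*b
(3) = 49*c^3 - 57*c + 8
(4) = 120*s^2 + 400*s + 280
(5) = -54*z - 54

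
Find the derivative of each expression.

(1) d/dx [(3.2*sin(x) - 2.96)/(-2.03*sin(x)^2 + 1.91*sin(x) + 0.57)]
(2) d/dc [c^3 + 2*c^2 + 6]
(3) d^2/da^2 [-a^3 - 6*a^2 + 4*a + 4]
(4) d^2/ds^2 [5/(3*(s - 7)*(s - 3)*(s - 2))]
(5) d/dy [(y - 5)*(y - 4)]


(1) = (6.496*sin(x)^2 - 12.0176*sin(x) + 7.4776)*cos(x)/(4.1209*sin(x)^4 - 7.7546*sin(x)^3 + 1.3339*sin(x)^2 + 2.1774*sin(x) + 0.3249)
(2) = c*(3*c + 4)
(3) = -6*a - 12
(4) = 10*(6*s^4 - 96*s^3 + 555*s^2 - 1350*s + 1177)/(3*(s^9 - 36*s^8 + 555*s^7 - 4806*s^6 + 25779*s^5 - 88992*s^4 + 198197*s^3 - 275310*s^2 + 216972*s - 74088))
(5) = 2*y - 9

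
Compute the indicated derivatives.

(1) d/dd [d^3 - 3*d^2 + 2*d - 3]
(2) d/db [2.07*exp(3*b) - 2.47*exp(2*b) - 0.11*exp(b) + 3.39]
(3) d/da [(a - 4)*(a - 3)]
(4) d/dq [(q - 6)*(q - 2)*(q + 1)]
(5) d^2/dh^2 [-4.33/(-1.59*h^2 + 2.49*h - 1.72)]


(1) = 3*d^2 - 6*d + 2
(2) = (6.21*exp(2*b) - 4.94*exp(b) - 0.11)*exp(b)
(3) = 2*a - 7
(4) = 3*q^2 - 14*q + 4
(5) = (-21.893346*h^2 + 34.285806*h + 4.33*(3.18*h - 2.49)*(6.36*h - 4.98) - 23.683368)/(1.59*h^2 - 2.49*h + 1.72)^3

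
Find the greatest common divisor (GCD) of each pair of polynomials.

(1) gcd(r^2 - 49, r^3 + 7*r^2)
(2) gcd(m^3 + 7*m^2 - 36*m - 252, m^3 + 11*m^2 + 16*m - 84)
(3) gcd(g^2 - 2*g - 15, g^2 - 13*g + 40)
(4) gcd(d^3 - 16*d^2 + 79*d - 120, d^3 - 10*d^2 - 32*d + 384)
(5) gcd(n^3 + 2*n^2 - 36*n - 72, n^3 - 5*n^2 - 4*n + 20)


(1) = gcd((r - 7)*(r + 7), r^2*(r + 7)) = r + 7
(2) = gcd((m - 6)*(m + 6)*(m + 7), (m - 2)*(m + 6)*(m + 7)) = m^2 + 13*m + 42
(3) = g - 5
(4) = gcd((d - 8)*(d - 5)*(d - 3), (d - 8)^2*(d + 6)) = d - 8
(5) = n + 2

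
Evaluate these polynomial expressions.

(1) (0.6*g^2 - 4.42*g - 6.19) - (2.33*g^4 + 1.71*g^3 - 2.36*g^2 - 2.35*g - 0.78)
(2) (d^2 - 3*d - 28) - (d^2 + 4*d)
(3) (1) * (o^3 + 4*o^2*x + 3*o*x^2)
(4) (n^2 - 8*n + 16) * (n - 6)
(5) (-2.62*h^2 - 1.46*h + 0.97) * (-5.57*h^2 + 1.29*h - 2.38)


(1) = -2.33*g^4 - 1.71*g^3 + 2.96*g^2 - 2.07*g - 5.41
(2) = -7*d - 28
(3) = o^3 + 4*o^2*x + 3*o*x^2
(4) = n^3 - 14*n^2 + 64*n - 96
(5) = 14.5934*h^4 + 4.7524*h^3 - 1.0507*h^2 + 4.7261*h - 2.3086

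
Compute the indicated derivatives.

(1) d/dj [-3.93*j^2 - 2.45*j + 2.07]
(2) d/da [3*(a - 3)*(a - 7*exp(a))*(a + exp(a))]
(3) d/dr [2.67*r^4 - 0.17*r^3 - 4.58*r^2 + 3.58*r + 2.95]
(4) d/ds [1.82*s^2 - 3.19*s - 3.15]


(1) = -7.86*j - 2.45
(2) = 3*(a - 3)*(a - 7*exp(a))*(exp(a) + 1) - 3*(a - 3)*(a + exp(a))*(7*exp(a) - 1) + 3*(a - 7*exp(a))*(a + exp(a))
(3) = 10.68*r^3 - 0.51*r^2 - 9.16*r + 3.58
(4) = 3.64*s - 3.19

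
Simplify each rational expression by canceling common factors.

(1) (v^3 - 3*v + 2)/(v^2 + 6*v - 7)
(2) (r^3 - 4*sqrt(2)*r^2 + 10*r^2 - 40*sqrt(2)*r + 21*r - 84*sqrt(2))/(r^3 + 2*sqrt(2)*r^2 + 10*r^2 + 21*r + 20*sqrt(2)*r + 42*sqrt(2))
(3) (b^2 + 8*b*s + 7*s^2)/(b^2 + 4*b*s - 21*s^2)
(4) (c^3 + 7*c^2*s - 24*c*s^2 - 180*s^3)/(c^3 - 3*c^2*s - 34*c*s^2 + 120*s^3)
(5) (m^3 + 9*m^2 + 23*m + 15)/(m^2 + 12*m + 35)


(1) = (v^2 + v - 2)/(v + 7)
(2) = (r - 4*sqrt(2))/(r + 2*sqrt(2))
(3) = (-b - s)/(-b + 3*s)
(4) = (-c - 6*s)/(-c + 4*s)
(5) = (m^2 + 4*m + 3)/(m + 7)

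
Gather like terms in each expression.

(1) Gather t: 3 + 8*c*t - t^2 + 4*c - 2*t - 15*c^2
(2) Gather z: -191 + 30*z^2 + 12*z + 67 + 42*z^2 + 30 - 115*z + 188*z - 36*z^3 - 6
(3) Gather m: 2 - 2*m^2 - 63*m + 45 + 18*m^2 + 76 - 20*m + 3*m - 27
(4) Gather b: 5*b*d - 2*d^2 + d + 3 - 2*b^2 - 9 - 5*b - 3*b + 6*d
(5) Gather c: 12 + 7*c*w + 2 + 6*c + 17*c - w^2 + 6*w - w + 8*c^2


(1) = -15*c^2 + 4*c - t^2 + t*(8*c - 2) + 3
(2) = -36*z^3 + 72*z^2 + 85*z - 100
(3) = 16*m^2 - 80*m + 96
(4) = -2*b^2 + b*(5*d - 8) - 2*d^2 + 7*d - 6
(5) = 8*c^2 + c*(7*w + 23) - w^2 + 5*w + 14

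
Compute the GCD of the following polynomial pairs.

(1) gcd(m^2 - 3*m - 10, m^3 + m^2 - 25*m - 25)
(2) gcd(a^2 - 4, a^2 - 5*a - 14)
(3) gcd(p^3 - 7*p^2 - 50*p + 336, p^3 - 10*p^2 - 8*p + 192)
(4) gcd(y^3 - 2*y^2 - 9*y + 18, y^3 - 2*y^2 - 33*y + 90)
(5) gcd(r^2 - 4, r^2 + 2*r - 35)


(1) = gcd((m - 5)*(m + 2), (m - 5)*(m + 1)*(m + 5)) = m - 5
(2) = a + 2
(3) = gcd((p - 8)*(p - 6)*(p + 7), (p - 8)*(p - 6)*(p + 4)) = p^2 - 14*p + 48
(4) = y - 3
(5) = gcd((r - 2)*(r + 2), (r - 5)*(r + 7)) = 1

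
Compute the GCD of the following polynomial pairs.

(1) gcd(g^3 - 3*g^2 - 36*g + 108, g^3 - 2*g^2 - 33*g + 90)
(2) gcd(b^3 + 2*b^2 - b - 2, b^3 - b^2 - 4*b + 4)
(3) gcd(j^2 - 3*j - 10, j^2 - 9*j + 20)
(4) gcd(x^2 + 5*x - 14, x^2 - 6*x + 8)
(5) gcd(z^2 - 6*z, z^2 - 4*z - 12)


(1) = g^2 + 3*g - 18
(2) = gcd((b - 1)*(b + 1)*(b + 2), (b - 2)*(b - 1)*(b + 2)) = b^2 + b - 2
(3) = j - 5
(4) = gcd((x - 2)*(x + 7), (x - 4)*(x - 2)) = x - 2
(5) = gcd(z*(z - 6), (z - 6)*(z + 2)) = z - 6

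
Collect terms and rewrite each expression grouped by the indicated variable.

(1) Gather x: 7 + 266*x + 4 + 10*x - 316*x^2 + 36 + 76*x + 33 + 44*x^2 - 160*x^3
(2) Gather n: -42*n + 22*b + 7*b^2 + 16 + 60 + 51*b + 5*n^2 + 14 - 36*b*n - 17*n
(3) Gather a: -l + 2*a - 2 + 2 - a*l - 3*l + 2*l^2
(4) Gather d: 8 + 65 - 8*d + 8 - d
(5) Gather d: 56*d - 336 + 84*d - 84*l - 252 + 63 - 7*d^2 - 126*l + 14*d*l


(1) = -160*x^3 - 272*x^2 + 352*x + 80
(2) = 7*b^2 + 73*b + 5*n^2 + n*(-36*b - 59) + 90
(3) = a*(2 - l) + 2*l^2 - 4*l
(4) = 81 - 9*d
(5) = -7*d^2 + d*(14*l + 140) - 210*l - 525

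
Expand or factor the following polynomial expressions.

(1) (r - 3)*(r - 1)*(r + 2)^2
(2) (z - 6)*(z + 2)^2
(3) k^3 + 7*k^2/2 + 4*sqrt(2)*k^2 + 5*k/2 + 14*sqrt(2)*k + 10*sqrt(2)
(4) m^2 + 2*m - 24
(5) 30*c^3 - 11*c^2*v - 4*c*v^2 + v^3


(1) = r^4 - 9*r^2 - 4*r + 12
(2) = z^3 - 2*z^2 - 20*z - 24
(3) = (k + 1)*(k + 5/2)*(k + 4*sqrt(2))
(4) = (m - 4)*(m + 6)
(5) = (-5*c + v)*(-2*c + v)*(3*c + v)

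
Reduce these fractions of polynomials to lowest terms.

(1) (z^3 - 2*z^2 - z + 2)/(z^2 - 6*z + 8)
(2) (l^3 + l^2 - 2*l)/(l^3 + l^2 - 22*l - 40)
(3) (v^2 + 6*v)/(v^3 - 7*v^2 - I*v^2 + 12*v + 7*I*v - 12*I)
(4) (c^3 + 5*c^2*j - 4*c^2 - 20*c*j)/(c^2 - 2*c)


(1) = (z^2 - 1)/(z - 4)
(2) = (l^2 - l)/(l^2 - l - 20)
(3) = (v^2 + 6*v)/(v^3 + v^2*(-7 - I) + v*(12 + 7*I) - 12*I)
(4) = (c^2 + 5*c*j - 4*c - 20*j)/(c - 2)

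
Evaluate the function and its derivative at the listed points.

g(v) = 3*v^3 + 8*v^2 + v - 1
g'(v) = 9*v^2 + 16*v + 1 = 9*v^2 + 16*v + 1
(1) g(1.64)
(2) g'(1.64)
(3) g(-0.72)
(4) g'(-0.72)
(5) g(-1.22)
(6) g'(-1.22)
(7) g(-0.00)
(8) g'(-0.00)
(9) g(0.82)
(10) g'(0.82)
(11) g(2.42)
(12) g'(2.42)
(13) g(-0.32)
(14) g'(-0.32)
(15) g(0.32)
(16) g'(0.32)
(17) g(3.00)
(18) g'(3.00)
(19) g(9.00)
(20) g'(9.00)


(1) = 35.39
(2) = 51.45
(3) = 1.31
(4) = -5.85
(5) = 4.24
(6) = -5.12
(7) = -1.00
(8) = 1.00
(9) = 6.85
(10) = 20.17
(11) = 90.79
(12) = 92.43
(13) = -0.60
(14) = -3.20
(15) = 0.24
(16) = 7.04
(17) = 155.00
(18) = 130.00
(19) = 2843.00
(20) = 874.00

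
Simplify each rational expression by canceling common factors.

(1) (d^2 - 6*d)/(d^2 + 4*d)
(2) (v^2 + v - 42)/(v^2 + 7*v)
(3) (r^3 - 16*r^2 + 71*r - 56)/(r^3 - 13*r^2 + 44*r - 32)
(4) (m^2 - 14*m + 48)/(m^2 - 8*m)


(1) = (d - 6)/(d + 4)
(2) = (v - 6)/v
(3) = (r - 7)/(r - 4)
(4) = (m - 6)/m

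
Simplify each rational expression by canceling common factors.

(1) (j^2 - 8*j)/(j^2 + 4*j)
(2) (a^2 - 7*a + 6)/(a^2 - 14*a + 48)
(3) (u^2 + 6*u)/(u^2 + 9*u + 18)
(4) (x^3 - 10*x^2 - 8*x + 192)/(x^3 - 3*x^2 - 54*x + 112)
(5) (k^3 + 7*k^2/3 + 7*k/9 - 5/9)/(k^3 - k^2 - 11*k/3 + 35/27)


(1) = (j - 8)/(j + 4)
(2) = (a - 1)/(a - 8)
(3) = u/(u + 3)
(4) = (x^2 - 2*x - 24)/(x^2 + 5*x - 14)
(5) = (3*k + 3)/(3*k - 7)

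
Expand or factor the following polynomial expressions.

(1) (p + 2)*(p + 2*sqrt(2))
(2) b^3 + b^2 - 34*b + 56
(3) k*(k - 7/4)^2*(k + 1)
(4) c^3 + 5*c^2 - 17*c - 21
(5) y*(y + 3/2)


(1) = p^2 + 2*p + 2*sqrt(2)*p + 4*sqrt(2)
(2) = (b - 4)*(b - 2)*(b + 7)
(3) = k^4 - 5*k^3/2 - 7*k^2/16 + 49*k/16
(4) = (c - 3)*(c + 1)*(c + 7)
(5) = y^2 + 3*y/2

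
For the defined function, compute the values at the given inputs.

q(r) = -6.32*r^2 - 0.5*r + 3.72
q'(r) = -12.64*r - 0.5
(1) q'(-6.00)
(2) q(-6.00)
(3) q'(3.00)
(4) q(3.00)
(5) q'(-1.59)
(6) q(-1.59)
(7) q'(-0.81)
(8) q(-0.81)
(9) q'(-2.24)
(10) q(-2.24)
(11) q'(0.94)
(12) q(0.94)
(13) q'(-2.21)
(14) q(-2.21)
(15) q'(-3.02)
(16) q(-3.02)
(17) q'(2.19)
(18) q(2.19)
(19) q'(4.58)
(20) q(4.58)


(1) = 75.34
(2) = -220.80
(3) = -38.42
(4) = -54.66
(5) = 19.60
(6) = -11.46
(7) = 9.74
(8) = -0.02
(9) = 27.81
(10) = -26.87
(11) = -12.38
(12) = -2.33
(13) = 27.43
(14) = -26.04
(15) = 37.67
(16) = -52.41
(17) = -28.18
(18) = -27.69
(19) = -58.39
(20) = -131.14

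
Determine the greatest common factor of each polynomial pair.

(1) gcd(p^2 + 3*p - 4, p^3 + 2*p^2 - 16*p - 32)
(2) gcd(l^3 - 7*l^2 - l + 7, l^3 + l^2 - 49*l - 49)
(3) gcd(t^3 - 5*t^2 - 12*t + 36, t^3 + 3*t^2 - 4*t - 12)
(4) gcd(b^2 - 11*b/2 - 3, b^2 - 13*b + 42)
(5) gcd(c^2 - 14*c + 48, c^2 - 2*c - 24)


(1) = p + 4
(2) = gcd((l - 7)*(l - 1)*(l + 1), (l - 7)*(l + 1)*(l + 7)) = l^2 - 6*l - 7
(3) = t^2 + t - 6
(4) = b - 6
(5) = gcd((c - 8)*(c - 6), (c - 6)*(c + 4)) = c - 6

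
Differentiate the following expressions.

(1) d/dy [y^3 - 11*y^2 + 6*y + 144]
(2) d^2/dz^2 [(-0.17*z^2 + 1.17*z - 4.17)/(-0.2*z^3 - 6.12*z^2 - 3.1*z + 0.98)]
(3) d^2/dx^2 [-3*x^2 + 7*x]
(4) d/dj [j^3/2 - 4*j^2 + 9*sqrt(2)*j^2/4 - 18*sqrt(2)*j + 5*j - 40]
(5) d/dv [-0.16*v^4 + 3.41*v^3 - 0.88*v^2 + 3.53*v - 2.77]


(1) = 3*y^2 - 22*y + 6
(2) = (0.0136*z^6 - 0.2808*z^5 - 7.22328*z^4 - 10.511216*z^3 + 955.9872*z^2 + 437.480208*z + 123.385)/(0.008*z^9 + 0.7344*z^8 + 22.84464*z^7 + 251.869728*z^6 + 346.8948*z^5 + 62.678064*z^4 - 81.18812*z^3 - 10.620456*z^2 + 8.93172*z - 0.941192)
(3) = -6
(4) = 3*j^2/2 - 8*j + 9*sqrt(2)*j/2 - 18*sqrt(2) + 5
(5) = -0.64*v^3 + 10.23*v^2 - 1.76*v + 3.53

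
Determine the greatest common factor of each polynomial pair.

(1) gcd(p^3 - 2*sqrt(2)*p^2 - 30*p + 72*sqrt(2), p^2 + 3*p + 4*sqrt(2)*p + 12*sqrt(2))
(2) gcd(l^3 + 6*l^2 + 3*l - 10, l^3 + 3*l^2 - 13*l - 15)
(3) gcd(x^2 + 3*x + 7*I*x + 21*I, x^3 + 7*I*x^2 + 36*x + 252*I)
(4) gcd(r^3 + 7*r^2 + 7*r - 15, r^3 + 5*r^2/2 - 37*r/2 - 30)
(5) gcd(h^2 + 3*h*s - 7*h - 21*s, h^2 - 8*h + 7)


(1) = gcd((p - 3*sqrt(2))^2*(p + 4*sqrt(2)), (p + 3)*(p + 4*sqrt(2))) = p + 4*sqrt(2)
(2) = l + 5
(3) = x + 7*I
(4) = r + 5
(5) = h - 7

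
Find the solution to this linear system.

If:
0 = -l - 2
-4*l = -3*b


Then:
b = -8/3
l = -2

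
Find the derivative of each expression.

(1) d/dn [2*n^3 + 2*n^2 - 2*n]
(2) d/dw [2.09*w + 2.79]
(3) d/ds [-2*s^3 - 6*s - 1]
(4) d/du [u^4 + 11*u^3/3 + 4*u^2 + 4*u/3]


(1) = 6*n^2 + 4*n - 2
(2) = 2.09000000000000
(3) = -6*s^2 - 6
(4) = 4*u^3 + 11*u^2 + 8*u + 4/3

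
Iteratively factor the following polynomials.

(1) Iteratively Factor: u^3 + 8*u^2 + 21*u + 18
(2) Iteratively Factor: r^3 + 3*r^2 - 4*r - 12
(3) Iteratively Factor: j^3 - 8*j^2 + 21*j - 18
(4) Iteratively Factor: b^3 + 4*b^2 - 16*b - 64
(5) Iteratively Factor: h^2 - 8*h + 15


(1) = (u + 2)*(u^2 + 6*u + 9) = (u + 2)*(u + 3)*(u + 3)
(2) = (r + 3)*(r^2 - 4) = (r + 2)*(r + 3)*(r - 2)
(3) = (j - 3)*(j^2 - 5*j + 6) = (j - 3)*(j - 2)*(j - 3)
(4) = (b + 4)*(b^2 - 16) = (b + 4)^2*(b - 4)
(5) = (h - 5)*(h - 3)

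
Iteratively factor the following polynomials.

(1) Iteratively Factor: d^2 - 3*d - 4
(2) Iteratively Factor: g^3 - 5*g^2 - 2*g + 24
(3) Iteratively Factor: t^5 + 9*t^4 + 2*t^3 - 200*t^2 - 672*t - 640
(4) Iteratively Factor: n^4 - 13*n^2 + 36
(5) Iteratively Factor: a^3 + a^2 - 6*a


(1) = (d - 4)*(d + 1)
(2) = (g + 2)*(g^2 - 7*g + 12) = (g - 4)*(g + 2)*(g - 3)
(3) = (t - 5)*(t^4 + 14*t^3 + 72*t^2 + 160*t + 128) = (t - 5)*(t + 4)*(t^3 + 10*t^2 + 32*t + 32) = (t - 5)*(t + 4)^2*(t^2 + 6*t + 8) = (t - 5)*(t + 4)^3*(t + 2)
(4) = (n + 2)*(n^3 - 2*n^2 - 9*n + 18) = (n + 2)*(n + 3)*(n^2 - 5*n + 6) = (n - 3)*(n + 2)*(n + 3)*(n - 2)
(5) = (a)*(a^2 + a - 6) = a*(a + 3)*(a - 2)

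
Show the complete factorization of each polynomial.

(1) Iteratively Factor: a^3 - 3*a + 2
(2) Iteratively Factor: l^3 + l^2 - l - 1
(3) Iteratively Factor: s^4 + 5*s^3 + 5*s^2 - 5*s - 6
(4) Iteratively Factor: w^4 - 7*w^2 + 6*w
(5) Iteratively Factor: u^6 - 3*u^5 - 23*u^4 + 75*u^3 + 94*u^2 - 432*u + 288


(1) = (a - 1)*(a^2 + a - 2) = (a - 1)^2*(a + 2)
(2) = (l + 1)*(l^2 - 1) = (l + 1)^2*(l - 1)
(3) = (s + 2)*(s^3 + 3*s^2 - s - 3) = (s + 1)*(s + 2)*(s^2 + 2*s - 3) = (s + 1)*(s + 2)*(s + 3)*(s - 1)
(4) = (w - 2)*(w^3 + 2*w^2 - 3*w) = w*(w - 2)*(w^2 + 2*w - 3) = w*(w - 2)*(w + 3)*(w - 1)
(5) = (u - 3)*(u^5 - 23*u^3 + 6*u^2 + 112*u - 96) = (u - 3)*(u - 1)*(u^4 + u^3 - 22*u^2 - 16*u + 96) = (u - 3)*(u - 2)*(u - 1)*(u^3 + 3*u^2 - 16*u - 48) = (u - 3)*(u - 2)*(u - 1)*(u + 3)*(u^2 - 16) = (u - 4)*(u - 3)*(u - 2)*(u - 1)*(u + 3)*(u + 4)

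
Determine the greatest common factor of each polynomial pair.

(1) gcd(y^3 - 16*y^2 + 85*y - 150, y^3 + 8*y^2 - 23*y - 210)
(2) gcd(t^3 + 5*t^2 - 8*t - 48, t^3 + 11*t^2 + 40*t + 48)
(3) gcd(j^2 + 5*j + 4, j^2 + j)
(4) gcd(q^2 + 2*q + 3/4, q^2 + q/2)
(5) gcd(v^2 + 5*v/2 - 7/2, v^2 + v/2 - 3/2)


(1) = gcd((y - 6)*(y - 5)^2, (y - 5)*(y + 6)*(y + 7)) = y - 5
(2) = gcd((t - 3)*(t + 4)^2, (t + 3)*(t + 4)^2) = t^2 + 8*t + 16
(3) = gcd((j + 1)*(j + 4), j*(j + 1)) = j + 1
(4) = q + 1/2
(5) = gcd((v - 1)*(v + 7/2), (v - 1)*(v + 3/2)) = v - 1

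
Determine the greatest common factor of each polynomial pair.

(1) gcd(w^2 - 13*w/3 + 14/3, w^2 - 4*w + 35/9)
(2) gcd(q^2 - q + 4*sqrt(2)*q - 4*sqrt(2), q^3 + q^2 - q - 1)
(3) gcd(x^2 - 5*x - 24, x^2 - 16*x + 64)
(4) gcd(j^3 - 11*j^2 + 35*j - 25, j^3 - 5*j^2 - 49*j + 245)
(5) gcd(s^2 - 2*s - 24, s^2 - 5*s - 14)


(1) = w - 7/3
(2) = q - 1
(3) = x - 8
(4) = gcd((j - 5)^2*(j - 1), (j - 7)*(j - 5)*(j + 7)) = j - 5
(5) = 1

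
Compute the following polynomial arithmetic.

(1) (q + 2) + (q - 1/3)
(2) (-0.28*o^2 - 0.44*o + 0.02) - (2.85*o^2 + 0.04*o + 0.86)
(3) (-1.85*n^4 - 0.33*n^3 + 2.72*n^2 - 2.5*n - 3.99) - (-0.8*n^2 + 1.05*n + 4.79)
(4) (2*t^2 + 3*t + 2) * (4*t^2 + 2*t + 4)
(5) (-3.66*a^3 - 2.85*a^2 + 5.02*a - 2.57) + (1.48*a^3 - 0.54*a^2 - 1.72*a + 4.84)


(1) = 2*q + 5/3
(2) = -3.13*o^2 - 0.48*o - 0.84
(3) = -1.85*n^4 - 0.33*n^3 + 3.52*n^2 - 3.55*n - 8.78
(4) = 8*t^4 + 16*t^3 + 22*t^2 + 16*t + 8
(5) = -2.18*a^3 - 3.39*a^2 + 3.3*a + 2.27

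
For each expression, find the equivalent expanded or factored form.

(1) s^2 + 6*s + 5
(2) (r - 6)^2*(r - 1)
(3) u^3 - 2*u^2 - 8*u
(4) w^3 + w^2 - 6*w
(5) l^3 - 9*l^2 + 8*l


(1) = (s + 1)*(s + 5)
(2) = r^3 - 13*r^2 + 48*r - 36
(3) = u*(u - 4)*(u + 2)
(4) = w*(w - 2)*(w + 3)
(5) = l*(l - 8)*(l - 1)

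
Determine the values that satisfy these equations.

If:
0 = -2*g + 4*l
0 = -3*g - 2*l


Then:
g = 0
l = 0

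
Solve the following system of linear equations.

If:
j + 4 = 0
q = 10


Then:
j = -4
q = 10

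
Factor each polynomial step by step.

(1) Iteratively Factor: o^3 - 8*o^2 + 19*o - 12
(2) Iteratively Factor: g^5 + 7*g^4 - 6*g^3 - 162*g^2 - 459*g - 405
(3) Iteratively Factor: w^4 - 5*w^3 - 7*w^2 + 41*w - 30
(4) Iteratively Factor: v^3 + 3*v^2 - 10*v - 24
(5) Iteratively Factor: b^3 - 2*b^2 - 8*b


(1) = (o - 4)*(o^2 - 4*o + 3) = (o - 4)*(o - 3)*(o - 1)
(2) = (g + 3)*(g^4 + 4*g^3 - 18*g^2 - 108*g - 135) = (g + 3)^2*(g^3 + g^2 - 21*g - 45) = (g + 3)^3*(g^2 - 2*g - 15) = (g - 5)*(g + 3)^3*(g + 3)
(3) = (w - 1)*(w^3 - 4*w^2 - 11*w + 30) = (w - 5)*(w - 1)*(w^2 + w - 6) = (w - 5)*(w - 2)*(w - 1)*(w + 3)
(4) = (v - 3)*(v^2 + 6*v + 8) = (v - 3)*(v + 2)*(v + 4)
(5) = (b - 4)*(b^2 + 2*b) = b*(b - 4)*(b + 2)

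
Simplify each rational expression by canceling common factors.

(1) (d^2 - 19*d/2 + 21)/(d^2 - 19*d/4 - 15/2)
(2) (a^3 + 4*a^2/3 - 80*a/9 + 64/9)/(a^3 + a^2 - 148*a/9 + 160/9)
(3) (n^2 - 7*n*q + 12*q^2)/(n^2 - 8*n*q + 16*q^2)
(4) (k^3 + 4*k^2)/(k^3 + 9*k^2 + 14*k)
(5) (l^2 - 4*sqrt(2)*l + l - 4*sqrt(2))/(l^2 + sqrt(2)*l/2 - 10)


(1) = (4*d - 14)/(4*d + 5)
(2) = (3*a^2 + 8*a - 16)/(3*a^2 + 7*a - 40)
(3) = (-n + 3*q)/(-n + 4*q)
(4) = (k^2 + 4*k)/(k^2 + 9*k + 14)
(5) = (2*l^2 + l*(2 - 8*sqrt(2)) - 8*sqrt(2))/(2*l^2 + sqrt(2)*l - 20)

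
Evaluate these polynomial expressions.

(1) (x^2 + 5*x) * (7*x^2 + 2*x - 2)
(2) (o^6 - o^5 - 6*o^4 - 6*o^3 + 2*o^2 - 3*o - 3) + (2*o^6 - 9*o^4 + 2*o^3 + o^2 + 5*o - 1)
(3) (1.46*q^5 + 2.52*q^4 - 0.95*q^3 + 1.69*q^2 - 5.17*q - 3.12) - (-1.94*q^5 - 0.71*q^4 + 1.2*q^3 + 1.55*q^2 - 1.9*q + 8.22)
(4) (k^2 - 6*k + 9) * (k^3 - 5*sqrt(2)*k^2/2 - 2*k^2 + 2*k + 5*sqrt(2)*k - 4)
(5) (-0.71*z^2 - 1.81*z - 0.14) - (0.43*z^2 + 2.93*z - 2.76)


(1) = 7*x^4 + 37*x^3 + 8*x^2 - 10*x
(2) = 3*o^6 - o^5 - 15*o^4 - 4*o^3 + 3*o^2 + 2*o - 4
(3) = 3.4*q^5 + 3.23*q^4 - 2.15*q^3 + 0.14*q^2 - 3.27*q - 11.34
(4) = k^5 - 8*k^4 - 5*sqrt(2)*k^4/2 + 23*k^3 + 20*sqrt(2)*k^3 - 105*sqrt(2)*k^2/2 - 34*k^2 + 42*k + 45*sqrt(2)*k - 36
(5) = -1.14*z^2 - 4.74*z + 2.62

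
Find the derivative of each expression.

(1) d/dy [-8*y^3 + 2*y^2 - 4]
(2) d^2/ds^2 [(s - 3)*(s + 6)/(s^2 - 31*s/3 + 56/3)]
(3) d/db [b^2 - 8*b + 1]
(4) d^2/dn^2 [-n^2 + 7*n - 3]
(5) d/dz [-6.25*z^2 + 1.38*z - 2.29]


(1) = 4*y*(1 - 6*y)
(2) = 60*(12*s^3 - 99*s^2 + 351*s - 593)/(27*s^6 - 837*s^5 + 10161*s^4 - 61039*s^3 + 189672*s^2 - 291648*s + 175616)
(3) = 2*b - 8
(4) = -2
(5) = 1.38 - 12.5*z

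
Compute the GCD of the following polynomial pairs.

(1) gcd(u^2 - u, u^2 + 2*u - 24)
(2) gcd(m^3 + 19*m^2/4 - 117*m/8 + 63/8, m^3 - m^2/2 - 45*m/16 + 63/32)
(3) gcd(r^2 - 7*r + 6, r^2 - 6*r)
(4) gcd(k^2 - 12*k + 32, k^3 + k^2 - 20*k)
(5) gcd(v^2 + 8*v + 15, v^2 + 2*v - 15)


(1) = 1
(2) = m^2 - 9*m/4 + 9/8
(3) = r - 6
(4) = gcd((k - 8)*(k - 4), k*(k - 4)*(k + 5)) = k - 4
(5) = v + 5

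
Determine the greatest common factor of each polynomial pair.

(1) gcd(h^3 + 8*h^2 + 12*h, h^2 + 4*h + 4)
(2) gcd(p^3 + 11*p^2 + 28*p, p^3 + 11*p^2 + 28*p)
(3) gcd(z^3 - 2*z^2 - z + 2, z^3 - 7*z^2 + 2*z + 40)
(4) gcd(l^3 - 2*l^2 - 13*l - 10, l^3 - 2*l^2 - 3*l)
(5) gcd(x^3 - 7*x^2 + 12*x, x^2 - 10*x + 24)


(1) = gcd(h*(h + 2)*(h + 6), (h + 2)^2) = h + 2
(2) = gcd(p*(p + 4)*(p + 7), p*(p + 4)*(p + 7)) = p^3 + 11*p^2 + 28*p
(3) = gcd((z - 2)*(z - 1)*(z + 1), (z - 5)*(z - 4)*(z + 2)) = 1
(4) = gcd((l - 5)*(l + 1)*(l + 2), l*(l - 3)*(l + 1)) = l + 1
(5) = x - 4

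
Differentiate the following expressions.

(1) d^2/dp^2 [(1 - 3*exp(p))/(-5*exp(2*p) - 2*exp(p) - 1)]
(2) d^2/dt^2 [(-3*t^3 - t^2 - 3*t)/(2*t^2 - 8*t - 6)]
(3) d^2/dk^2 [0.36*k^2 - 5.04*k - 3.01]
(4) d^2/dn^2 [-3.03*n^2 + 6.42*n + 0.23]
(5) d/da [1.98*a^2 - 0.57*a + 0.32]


(1) = (75*exp(4*p) - 130*exp(3*p) - 120*exp(2*p) + 10*exp(p) + 5)*exp(p)/(125*exp(6*p) + 150*exp(5*p) + 135*exp(4*p) + 68*exp(3*p) + 27*exp(2*p) + 6*exp(p) + 1)
(2) = (-64*t^3 - 117*t^2 - 108*t + 27)/(t^6 - 12*t^5 + 39*t^4 + 8*t^3 - 117*t^2 - 108*t - 27)
(3) = 0.720000000000000
(4) = -6.06000000000000
(5) = 3.96*a - 0.57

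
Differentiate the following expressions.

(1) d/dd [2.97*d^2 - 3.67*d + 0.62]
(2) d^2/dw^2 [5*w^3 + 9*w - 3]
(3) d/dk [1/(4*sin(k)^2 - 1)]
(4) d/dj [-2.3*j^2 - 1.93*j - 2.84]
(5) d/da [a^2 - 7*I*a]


(1) = 5.94*d - 3.67
(2) = 30*w
(3) = -8*sin(k)*cos(k)/(4*sin(k)^2 - 1)^2
(4) = -4.6*j - 1.93
(5) = 2*a - 7*I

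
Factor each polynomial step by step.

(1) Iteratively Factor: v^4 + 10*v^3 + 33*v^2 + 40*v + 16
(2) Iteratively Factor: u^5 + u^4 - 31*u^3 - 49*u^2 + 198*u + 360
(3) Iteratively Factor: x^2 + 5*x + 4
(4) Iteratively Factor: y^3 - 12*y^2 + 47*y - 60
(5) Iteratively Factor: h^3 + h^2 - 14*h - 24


(1) = (v + 4)*(v^3 + 6*v^2 + 9*v + 4) = (v + 1)*(v + 4)*(v^2 + 5*v + 4) = (v + 1)^2*(v + 4)*(v + 4)
(2) = (u + 4)*(u^4 - 3*u^3 - 19*u^2 + 27*u + 90) = (u + 3)*(u + 4)*(u^3 - 6*u^2 - u + 30) = (u - 5)*(u + 3)*(u + 4)*(u^2 - u - 6) = (u - 5)*(u - 3)*(u + 3)*(u + 4)*(u + 2)
(3) = (x + 4)*(x + 1)
(4) = (y - 5)*(y^2 - 7*y + 12) = (y - 5)*(y - 3)*(y - 4)
(5) = (h + 2)*(h^2 - h - 12) = (h + 2)*(h + 3)*(h - 4)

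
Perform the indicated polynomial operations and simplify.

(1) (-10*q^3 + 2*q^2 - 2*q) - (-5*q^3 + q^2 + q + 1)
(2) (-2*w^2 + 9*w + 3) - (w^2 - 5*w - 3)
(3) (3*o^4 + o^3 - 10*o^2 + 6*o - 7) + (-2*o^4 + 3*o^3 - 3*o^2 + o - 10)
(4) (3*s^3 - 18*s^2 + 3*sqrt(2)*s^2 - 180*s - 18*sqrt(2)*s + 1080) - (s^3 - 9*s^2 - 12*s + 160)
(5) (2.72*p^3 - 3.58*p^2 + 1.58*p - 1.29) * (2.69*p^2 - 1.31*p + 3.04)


(1) = -5*q^3 + q^2 - 3*q - 1
(2) = -3*w^2 + 14*w + 6
(3) = o^4 + 4*o^3 - 13*o^2 + 7*o - 17
(4) = 2*s^3 - 9*s^2 + 3*sqrt(2)*s^2 - 168*s - 18*sqrt(2)*s + 920
(5) = 7.3168*p^5 - 13.1934*p^4 + 17.2088*p^3 - 16.4231*p^2 + 6.4931*p - 3.9216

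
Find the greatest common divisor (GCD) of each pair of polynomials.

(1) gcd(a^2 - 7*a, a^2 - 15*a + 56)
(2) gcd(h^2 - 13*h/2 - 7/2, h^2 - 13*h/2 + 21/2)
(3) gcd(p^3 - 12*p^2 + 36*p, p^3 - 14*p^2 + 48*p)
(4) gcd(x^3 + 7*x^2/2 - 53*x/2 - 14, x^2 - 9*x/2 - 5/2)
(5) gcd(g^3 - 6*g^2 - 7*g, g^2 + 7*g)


(1) = a - 7
(2) = gcd((h - 7)*(h + 1/2), (h - 7/2)*(h - 3)) = 1
(3) = gcd(p*(p - 6)^2, p*(p - 8)*(p - 6)) = p^2 - 6*p
(4) = gcd((x - 4)*(x + 1/2)*(x + 7), (x - 5)*(x + 1/2)) = x + 1/2
(5) = gcd(g*(g - 7)*(g + 1), g*(g + 7)) = g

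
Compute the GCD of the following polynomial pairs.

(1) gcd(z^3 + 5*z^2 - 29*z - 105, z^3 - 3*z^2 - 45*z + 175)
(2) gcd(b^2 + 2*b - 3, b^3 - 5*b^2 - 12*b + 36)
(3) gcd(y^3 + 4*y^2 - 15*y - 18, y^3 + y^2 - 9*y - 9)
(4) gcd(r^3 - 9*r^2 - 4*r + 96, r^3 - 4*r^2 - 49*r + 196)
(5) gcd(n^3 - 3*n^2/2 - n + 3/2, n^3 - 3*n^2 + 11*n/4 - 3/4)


(1) = z^2 + 2*z - 35
(2) = gcd((b - 1)*(b + 3), (b - 6)*(b - 2)*(b + 3)) = b + 3
(3) = y^2 - 2*y - 3
(4) = gcd((r - 8)*(r - 4)*(r + 3), (r - 7)*(r - 4)*(r + 7)) = r - 4
(5) = n^2 - 5*n/2 + 3/2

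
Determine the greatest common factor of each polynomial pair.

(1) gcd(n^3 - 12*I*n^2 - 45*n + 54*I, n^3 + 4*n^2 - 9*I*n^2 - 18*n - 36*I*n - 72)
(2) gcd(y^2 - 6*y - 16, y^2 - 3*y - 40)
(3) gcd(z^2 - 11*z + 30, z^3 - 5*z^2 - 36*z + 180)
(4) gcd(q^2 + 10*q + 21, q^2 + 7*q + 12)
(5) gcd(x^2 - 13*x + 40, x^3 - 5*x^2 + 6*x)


(1) = n^2 - 9*I*n - 18
(2) = gcd((y - 8)*(y + 2), (y - 8)*(y + 5)) = y - 8
(3) = z^2 - 11*z + 30
(4) = q + 3
(5) = 1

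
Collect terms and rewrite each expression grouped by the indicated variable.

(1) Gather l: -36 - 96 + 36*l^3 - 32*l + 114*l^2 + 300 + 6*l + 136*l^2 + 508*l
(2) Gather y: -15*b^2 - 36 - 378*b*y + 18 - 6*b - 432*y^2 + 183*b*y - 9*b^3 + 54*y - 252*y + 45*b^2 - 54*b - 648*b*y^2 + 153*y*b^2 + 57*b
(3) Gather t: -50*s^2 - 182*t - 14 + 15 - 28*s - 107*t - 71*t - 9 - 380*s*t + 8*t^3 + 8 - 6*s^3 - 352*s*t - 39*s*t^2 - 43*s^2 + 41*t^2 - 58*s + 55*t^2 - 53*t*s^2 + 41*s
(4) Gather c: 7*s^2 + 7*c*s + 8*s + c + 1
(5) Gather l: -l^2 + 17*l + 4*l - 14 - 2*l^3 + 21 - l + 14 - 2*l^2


(1) = 36*l^3 + 250*l^2 + 482*l + 168
(2) = -9*b^3 + 30*b^2 - 3*b + y^2*(-648*b - 432) + y*(153*b^2 - 195*b - 198) - 18
(3) = -6*s^3 - 93*s^2 - 45*s + 8*t^3 + t^2*(96 - 39*s) + t*(-53*s^2 - 732*s - 360)
(4) = c*(7*s + 1) + 7*s^2 + 8*s + 1
(5) = -2*l^3 - 3*l^2 + 20*l + 21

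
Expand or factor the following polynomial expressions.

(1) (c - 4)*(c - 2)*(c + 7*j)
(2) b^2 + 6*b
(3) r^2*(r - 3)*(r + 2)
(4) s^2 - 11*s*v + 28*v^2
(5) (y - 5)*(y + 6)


(1) = c^3 + 7*c^2*j - 6*c^2 - 42*c*j + 8*c + 56*j
(2) = b*(b + 6)
(3) = r^4 - r^3 - 6*r^2
(4) = (s - 7*v)*(s - 4*v)
(5) = y^2 + y - 30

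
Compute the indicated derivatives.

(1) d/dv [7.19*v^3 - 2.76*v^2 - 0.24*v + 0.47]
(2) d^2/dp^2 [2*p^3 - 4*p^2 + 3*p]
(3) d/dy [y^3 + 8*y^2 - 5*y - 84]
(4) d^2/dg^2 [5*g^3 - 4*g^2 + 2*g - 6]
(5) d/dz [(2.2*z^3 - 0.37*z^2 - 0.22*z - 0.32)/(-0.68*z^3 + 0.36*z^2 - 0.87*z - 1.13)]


(1) = 21.57*v^2 - 5.52*v - 0.24
(2) = 12*p - 8
(3) = 3*y^2 + 16*y - 5
(4) = 30*g - 8
(5) = (0.5404*z^4 - 4.1272*z^3 - 7.7097*z^2 + 1.0666*z - 0.0298)/(0.4624*z^6 - 0.4896*z^5 + 1.3128*z^4 + 0.9104*z^3 - 0.0567*z^2 + 1.9662*z + 1.2769)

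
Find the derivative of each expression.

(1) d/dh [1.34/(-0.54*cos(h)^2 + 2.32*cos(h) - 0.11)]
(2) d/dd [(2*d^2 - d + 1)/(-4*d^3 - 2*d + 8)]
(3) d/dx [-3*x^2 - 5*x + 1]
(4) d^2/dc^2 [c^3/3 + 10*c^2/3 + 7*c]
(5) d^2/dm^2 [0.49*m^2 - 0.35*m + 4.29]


(1) = (3.1088 - 1.4472*cos(h))*sin(h)/(0.54*cos(h)^2 - 2.32*cos(h) + 0.11)^2
(2) = ((1 - 4*d)*(2*d^3 + d - 4) + (6*d^2 + 1)*(2*d^2 - d + 1))/(2*(2*d^3 + d - 4)^2)
(3) = -6*x - 5
(4) = 2*c + 20/3
(5) = 0.980000000000000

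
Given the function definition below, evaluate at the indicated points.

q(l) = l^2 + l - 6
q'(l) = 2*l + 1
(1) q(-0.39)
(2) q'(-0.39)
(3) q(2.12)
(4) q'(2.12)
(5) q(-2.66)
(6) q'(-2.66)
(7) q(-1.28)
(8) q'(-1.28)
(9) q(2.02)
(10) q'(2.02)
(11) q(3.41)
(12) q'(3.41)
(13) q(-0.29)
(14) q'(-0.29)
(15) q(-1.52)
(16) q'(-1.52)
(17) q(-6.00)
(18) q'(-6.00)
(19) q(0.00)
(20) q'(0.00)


(1) = -6.24
(2) = 0.22
(3) = 0.61
(4) = 5.24
(5) = -1.58
(6) = -4.32
(7) = -5.64
(8) = -1.56
(9) = 0.10
(10) = 5.04
(11) = 9.04
(12) = 7.82
(13) = -6.21
(14) = 0.42
(15) = -5.21
(16) = -2.04
(17) = 24.00
(18) = -11.00
(19) = -6.00
(20) = 1.00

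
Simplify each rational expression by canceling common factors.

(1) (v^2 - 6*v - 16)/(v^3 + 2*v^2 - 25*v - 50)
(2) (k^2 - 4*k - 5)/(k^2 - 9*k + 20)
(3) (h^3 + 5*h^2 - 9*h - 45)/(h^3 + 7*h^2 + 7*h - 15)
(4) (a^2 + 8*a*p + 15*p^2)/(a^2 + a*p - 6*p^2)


(1) = (v - 8)/(v^2 - 25)
(2) = (k + 1)/(k - 4)
(3) = (h - 3)/(h - 1)
(4) = (-a - 5*p)/(-a + 2*p)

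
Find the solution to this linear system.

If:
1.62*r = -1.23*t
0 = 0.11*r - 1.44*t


Then:
r = 0.00
t = 0.00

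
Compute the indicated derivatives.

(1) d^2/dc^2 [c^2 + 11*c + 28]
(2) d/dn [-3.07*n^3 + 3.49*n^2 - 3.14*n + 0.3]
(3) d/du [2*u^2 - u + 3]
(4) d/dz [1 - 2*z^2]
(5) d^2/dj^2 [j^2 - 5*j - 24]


(1) = 2
(2) = -9.21*n^2 + 6.98*n - 3.14
(3) = 4*u - 1
(4) = -4*z
(5) = 2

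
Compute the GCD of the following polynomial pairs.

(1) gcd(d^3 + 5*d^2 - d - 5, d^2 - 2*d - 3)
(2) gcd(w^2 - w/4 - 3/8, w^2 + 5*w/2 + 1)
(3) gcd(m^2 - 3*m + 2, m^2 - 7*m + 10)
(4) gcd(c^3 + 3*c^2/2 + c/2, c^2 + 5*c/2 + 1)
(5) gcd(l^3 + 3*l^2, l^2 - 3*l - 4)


(1) = gcd((d - 1)*(d + 1)*(d + 5), (d - 3)*(d + 1)) = d + 1
(2) = gcd((w - 3/4)*(w + 1/2), (w + 1/2)*(w + 2)) = w + 1/2
(3) = gcd((m - 2)*(m - 1), (m - 5)*(m - 2)) = m - 2
(4) = gcd(c*(c + 1/2)*(c + 1), (c + 1/2)*(c + 2)) = c + 1/2
(5) = 1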